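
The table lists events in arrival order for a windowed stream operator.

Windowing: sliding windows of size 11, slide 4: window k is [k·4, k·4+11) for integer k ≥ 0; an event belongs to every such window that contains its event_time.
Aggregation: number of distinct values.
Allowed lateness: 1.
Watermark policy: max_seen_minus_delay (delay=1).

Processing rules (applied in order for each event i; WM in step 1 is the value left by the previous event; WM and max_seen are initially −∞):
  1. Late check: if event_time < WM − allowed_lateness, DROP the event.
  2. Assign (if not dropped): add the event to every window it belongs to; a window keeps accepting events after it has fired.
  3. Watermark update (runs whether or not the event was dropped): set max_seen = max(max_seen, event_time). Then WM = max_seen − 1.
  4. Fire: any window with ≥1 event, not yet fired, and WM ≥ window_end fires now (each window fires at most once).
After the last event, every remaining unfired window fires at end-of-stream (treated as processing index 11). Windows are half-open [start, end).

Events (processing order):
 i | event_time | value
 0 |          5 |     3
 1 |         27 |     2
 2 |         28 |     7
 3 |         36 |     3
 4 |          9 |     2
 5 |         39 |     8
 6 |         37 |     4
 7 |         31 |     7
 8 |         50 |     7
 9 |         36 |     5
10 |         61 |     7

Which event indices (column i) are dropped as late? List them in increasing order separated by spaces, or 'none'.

4 7 9

i=0 t=5 v=3: → [4,15),[0,11); WM=4
i=1 t=27 v=2: → [24,35),[20,31); WM=26; [0,11) fires=1 [4,15) fires=1
i=2 t=28 v=7: → [28,39),[24,35),[20,31); WM=27
i=3 t=36 v=3: → [36,47),[32,43),[28,39); WM=35; [20,31) fires=2 [24,35) fires=2
i=4 t=9 v=2: DROP (t<35-1); WM=35
i=5 t=39 v=8: → [36,47),[32,43); WM=38
i=6 t=37 v=4: → [36,47),[32,43),[28,39); WM=38
i=7 t=31 v=7: DROP (t<38-1); WM=38
i=8 t=50 v=7: → [48,59),[44,55),[40,51); WM=49; [28,39) fires=3 [32,43) fires=3 [36,47) fires=3
i=9 t=36 v=5: DROP (t<49-1); WM=49
i=10 t=61 v=7: → [60,71),[56,67),[52,63); WM=60; [40,51) fires=1 [44,55) fires=1 [48,59) fires=1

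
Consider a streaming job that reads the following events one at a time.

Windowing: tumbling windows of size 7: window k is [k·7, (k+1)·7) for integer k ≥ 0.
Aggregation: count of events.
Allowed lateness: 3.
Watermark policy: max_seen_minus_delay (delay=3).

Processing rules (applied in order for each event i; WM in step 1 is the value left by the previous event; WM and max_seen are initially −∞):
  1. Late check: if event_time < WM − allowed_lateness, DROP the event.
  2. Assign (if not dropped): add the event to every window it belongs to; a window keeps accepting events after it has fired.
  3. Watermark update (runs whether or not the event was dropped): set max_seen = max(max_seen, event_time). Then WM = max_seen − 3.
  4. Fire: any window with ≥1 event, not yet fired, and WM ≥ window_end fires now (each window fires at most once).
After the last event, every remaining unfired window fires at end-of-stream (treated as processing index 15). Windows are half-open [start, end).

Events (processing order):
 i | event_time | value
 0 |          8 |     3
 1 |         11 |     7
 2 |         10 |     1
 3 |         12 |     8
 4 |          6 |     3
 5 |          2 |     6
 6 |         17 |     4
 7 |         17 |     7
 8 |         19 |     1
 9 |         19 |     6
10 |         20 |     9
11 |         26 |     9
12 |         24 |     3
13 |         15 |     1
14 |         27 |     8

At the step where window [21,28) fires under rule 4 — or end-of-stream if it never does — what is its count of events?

3

i=0 t=8 v=3: → [7,14); WM=5
i=1 t=11 v=7: → [7,14); WM=8
i=2 t=10 v=1: → [7,14); WM=8
i=3 t=12 v=8: → [7,14); WM=9
i=4 t=6 v=3: → [0,7); WM=9; [0,7) fires=1
i=5 t=2 v=6: DROP (t<9-3); WM=9
i=6 t=17 v=4: → [14,21); WM=14; [7,14) fires=4
i=7 t=17 v=7: → [14,21); WM=14
i=8 t=19 v=1: → [14,21); WM=16
i=9 t=19 v=6: → [14,21); WM=16
i=10 t=20 v=9: → [14,21); WM=17
i=11 t=26 v=9: → [21,28); WM=23; [14,21) fires=5
i=12 t=24 v=3: → [21,28); WM=23
i=13 t=15 v=1: DROP (t<23-3); WM=23
i=14 t=27 v=8: → [21,28); WM=24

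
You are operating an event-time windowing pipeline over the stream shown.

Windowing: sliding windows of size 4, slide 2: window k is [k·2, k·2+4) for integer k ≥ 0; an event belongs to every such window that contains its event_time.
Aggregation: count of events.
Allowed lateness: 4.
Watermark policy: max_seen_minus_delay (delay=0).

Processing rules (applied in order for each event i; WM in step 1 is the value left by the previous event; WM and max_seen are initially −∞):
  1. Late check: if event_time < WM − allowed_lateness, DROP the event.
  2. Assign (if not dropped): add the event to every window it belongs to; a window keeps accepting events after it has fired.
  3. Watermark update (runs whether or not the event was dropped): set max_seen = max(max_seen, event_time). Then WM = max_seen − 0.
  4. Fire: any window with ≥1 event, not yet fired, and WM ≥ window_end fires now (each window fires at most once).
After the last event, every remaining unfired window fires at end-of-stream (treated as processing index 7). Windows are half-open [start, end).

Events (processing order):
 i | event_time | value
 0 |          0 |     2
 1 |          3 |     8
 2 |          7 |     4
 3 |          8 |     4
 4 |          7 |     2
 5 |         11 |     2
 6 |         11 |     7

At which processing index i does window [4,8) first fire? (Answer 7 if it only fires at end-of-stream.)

i=0 t=0 v=2: → [0,4); WM=0
i=1 t=3 v=8: → [2,6),[0,4); WM=3
i=2 t=7 v=4: → [6,10),[4,8); WM=7; [0,4) fires=2 [2,6) fires=1
i=3 t=8 v=4: → [8,12),[6,10); WM=8; [4,8) fires=1
i=4 t=7 v=2: → [6,10),[4,8); WM=8
i=5 t=11 v=2: → [10,14),[8,12); WM=11; [6,10) fires=3
i=6 t=11 v=7: → [10,14),[8,12); WM=11

3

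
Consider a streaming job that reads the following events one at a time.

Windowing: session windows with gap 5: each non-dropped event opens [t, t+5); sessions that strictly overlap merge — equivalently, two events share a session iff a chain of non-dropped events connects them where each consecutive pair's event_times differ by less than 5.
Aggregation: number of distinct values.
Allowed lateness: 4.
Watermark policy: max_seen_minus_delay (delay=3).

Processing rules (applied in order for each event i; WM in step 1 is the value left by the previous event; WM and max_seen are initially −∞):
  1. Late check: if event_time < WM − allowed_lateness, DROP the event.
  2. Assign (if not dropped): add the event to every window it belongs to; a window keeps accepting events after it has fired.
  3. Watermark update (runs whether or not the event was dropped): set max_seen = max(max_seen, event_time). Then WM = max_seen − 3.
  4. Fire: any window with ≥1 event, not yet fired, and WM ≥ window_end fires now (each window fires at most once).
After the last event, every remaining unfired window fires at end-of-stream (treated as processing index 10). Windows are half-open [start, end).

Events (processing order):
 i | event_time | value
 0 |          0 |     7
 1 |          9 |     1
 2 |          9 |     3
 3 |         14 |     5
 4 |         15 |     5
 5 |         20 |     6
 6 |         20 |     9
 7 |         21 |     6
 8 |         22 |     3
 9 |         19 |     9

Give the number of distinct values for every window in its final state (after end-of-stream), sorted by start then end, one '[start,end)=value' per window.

i=0 t=0 v=7: → [0,5); WM=-3
i=1 t=9 v=1: → [9,14); WM=6
i=2 t=9 v=3: → [9,14); WM=6
i=3 t=14 v=5: → [14,19); WM=11
i=4 t=15 v=5: → [14,20); WM=12
i=5 t=20 v=6: → [20,25); WM=17
i=6 t=20 v=9: → [20,25); WM=17
i=7 t=21 v=6: → [20,26); WM=18
i=8 t=22 v=3: → [20,27); WM=19
i=9 t=19 v=9: → [14,27); WM=19

[0,5)=1 [9,14)=2 [14,27)=4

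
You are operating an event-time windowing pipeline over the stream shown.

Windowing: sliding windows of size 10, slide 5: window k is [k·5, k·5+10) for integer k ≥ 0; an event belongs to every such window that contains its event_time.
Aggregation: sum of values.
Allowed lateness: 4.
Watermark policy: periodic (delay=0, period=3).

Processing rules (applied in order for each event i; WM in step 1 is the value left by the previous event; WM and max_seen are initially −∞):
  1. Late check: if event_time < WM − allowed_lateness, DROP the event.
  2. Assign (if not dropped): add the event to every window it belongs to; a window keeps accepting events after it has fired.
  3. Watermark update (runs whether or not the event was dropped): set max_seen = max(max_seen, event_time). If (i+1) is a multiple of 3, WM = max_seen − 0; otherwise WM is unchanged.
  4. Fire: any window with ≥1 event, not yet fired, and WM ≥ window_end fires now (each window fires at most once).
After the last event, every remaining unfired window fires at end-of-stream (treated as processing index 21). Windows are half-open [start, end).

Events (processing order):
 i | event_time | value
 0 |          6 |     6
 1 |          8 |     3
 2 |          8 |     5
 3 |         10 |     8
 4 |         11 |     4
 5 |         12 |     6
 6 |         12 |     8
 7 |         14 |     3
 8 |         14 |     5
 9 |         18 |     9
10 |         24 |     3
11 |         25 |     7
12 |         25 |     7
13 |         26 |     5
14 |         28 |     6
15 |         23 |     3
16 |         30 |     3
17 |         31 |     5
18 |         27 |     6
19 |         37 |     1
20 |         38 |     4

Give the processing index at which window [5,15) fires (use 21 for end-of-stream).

i=0 t=6 v=6: → [5,15),[0,10); WM=−∞
i=1 t=8 v=3: → [5,15),[0,10); WM=−∞
i=2 t=8 v=5: → [5,15),[0,10); WM=8
i=3 t=10 v=8: → [10,20),[5,15); WM=8
i=4 t=11 v=4: → [10,20),[5,15); WM=8
i=5 t=12 v=6: → [10,20),[5,15); WM=12; [0,10) fires=14
i=6 t=12 v=8: → [10,20),[5,15); WM=12
i=7 t=14 v=3: → [10,20),[5,15); WM=12
i=8 t=14 v=5: → [10,20),[5,15); WM=14
i=9 t=18 v=9: → [15,25),[10,20); WM=14
i=10 t=24 v=3: → [20,30),[15,25); WM=14
i=11 t=25 v=7: → [25,35),[20,30); WM=25; [5,15) fires=48 [10,20) fires=43 [15,25) fires=12
i=12 t=25 v=7: → [25,35),[20,30); WM=25
i=13 t=26 v=5: → [25,35),[20,30); WM=25
i=14 t=28 v=6: → [25,35),[20,30); WM=28
i=15 t=23 v=3: DROP (t<28-4); WM=28
i=16 t=30 v=3: → [30,40),[25,35); WM=28
i=17 t=31 v=5: → [30,40),[25,35); WM=31; [20,30) fires=28
i=18 t=27 v=6: → [25,35),[20,30); WM=31
i=19 t=37 v=1: → [35,45),[30,40); WM=31
i=20 t=38 v=4: → [35,45),[30,40); WM=38; [25,35) fires=39

11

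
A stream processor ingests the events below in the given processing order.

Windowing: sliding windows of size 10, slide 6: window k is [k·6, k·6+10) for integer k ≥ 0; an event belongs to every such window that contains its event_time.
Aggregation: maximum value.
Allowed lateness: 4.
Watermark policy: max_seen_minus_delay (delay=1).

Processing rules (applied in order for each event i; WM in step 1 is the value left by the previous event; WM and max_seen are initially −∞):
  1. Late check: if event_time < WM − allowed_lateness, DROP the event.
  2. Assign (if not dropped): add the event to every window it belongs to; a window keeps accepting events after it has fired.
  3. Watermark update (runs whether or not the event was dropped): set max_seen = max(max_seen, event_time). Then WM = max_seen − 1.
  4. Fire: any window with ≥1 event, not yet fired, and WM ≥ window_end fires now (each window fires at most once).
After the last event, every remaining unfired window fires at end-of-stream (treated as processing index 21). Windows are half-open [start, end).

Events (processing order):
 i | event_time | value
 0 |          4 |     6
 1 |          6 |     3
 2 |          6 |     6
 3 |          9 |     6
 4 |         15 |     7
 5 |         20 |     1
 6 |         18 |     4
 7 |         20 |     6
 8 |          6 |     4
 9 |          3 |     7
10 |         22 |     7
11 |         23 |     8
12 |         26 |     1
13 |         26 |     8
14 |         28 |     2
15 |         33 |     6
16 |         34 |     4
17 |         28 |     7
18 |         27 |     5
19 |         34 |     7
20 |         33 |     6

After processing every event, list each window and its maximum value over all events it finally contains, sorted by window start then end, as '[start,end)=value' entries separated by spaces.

i=0 t=4 v=6: → [0,10); WM=3
i=1 t=6 v=3: → [6,16),[0,10); WM=5
i=2 t=6 v=6: → [6,16),[0,10); WM=5
i=3 t=9 v=6: → [6,16),[0,10); WM=8
i=4 t=15 v=7: → [12,22),[6,16); WM=14; [0,10) fires=6
i=5 t=20 v=1: → [18,28),[12,22); WM=19; [6,16) fires=7
i=6 t=18 v=4: → [18,28),[12,22); WM=19
i=7 t=20 v=6: → [18,28),[12,22); WM=19
i=8 t=6 v=4: DROP (t<19-4); WM=19
i=9 t=3 v=7: DROP (t<19-4); WM=19
i=10 t=22 v=7: → [18,28); WM=21
i=11 t=23 v=8: → [18,28); WM=22; [12,22) fires=7
i=12 t=26 v=1: → [24,34),[18,28); WM=25
i=13 t=26 v=8: → [24,34),[18,28); WM=25
i=14 t=28 v=2: → [24,34); WM=27
i=15 t=33 v=6: → [30,40),[24,34); WM=32; [18,28) fires=8
i=16 t=34 v=4: → [30,40); WM=33
i=17 t=28 v=7: DROP (t<33-4); WM=33
i=18 t=27 v=5: DROP (t<33-4); WM=33
i=19 t=34 v=7: → [30,40); WM=33
i=20 t=33 v=6: → [30,40),[24,34); WM=33

[0,10)=6 [6,16)=7 [12,22)=7 [18,28)=8 [24,34)=8 [30,40)=7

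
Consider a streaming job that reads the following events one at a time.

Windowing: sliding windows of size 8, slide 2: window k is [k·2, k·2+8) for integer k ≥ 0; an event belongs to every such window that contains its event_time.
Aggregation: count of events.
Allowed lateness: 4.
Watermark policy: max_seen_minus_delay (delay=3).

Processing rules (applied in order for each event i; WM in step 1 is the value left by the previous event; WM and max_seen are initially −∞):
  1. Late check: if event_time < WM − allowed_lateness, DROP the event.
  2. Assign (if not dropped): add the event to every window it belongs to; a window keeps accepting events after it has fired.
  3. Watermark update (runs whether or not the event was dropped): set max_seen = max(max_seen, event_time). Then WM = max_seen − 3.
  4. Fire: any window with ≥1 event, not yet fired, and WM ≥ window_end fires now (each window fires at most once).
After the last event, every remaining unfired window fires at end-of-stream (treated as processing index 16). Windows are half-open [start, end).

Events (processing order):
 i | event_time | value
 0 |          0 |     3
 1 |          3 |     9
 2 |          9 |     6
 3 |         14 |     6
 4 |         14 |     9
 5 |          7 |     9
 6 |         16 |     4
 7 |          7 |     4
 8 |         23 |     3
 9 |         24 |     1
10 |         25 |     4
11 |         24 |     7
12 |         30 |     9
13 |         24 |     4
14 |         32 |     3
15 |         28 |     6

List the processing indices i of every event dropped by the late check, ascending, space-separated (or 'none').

7

i=0 t=0 v=3: → [0,8); WM=-3
i=1 t=3 v=9: → [2,10),[0,8); WM=0
i=2 t=9 v=6: → [8,16),[6,14),[4,12),[2,10); WM=6
i=3 t=14 v=6: → [14,22),[12,20),[10,18),[8,16); WM=11; [0,8) fires=2 [2,10) fires=2
i=4 t=14 v=9: → [14,22),[12,20),[10,18),[8,16); WM=11
i=5 t=7 v=9: → [6,14),[4,12),[2,10),[0,8); WM=11
i=6 t=16 v=4: → [16,24),[14,22),[12,20),[10,18); WM=13; [4,12) fires=2
i=7 t=7 v=4: DROP (t<13-4); WM=13
i=8 t=23 v=3: → [22,30),[20,28),[18,26),[16,24); WM=20; [6,14) fires=2 [8,16) fires=3 [10,18) fires=3 [12,20) fires=3
i=9 t=24 v=1: → [24,32),[22,30),[20,28),[18,26); WM=21
i=10 t=25 v=4: → [24,32),[22,30),[20,28),[18,26); WM=22; [14,22) fires=3
i=11 t=24 v=7: → [24,32),[22,30),[20,28),[18,26); WM=22
i=12 t=30 v=9: → [30,38),[28,36),[26,34),[24,32); WM=27; [16,24) fires=2 [18,26) fires=4
i=13 t=24 v=4: → [24,32),[22,30),[20,28),[18,26); WM=27
i=14 t=32 v=3: → [32,40),[30,38),[28,36),[26,34); WM=29; [20,28) fires=5
i=15 t=28 v=6: → [28,36),[26,34),[24,32),[22,30); WM=29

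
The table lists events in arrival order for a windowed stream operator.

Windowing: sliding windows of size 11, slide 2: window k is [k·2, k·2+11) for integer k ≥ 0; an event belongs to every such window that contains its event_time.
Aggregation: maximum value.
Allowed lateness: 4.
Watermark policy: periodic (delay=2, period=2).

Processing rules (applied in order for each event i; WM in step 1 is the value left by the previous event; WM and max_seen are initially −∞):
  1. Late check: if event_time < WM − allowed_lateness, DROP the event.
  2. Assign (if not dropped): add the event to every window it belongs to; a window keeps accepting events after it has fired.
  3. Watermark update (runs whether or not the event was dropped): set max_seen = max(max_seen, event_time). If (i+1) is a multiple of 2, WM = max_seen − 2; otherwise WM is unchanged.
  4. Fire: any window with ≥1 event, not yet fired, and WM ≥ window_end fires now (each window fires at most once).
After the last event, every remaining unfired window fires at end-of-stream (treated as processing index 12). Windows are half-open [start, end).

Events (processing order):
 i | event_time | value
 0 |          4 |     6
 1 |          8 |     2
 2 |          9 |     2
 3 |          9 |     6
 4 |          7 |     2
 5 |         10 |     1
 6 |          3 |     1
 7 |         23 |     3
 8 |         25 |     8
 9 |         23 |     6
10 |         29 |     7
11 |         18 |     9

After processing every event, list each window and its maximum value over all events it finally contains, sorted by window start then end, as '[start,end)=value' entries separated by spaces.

i=0 t=4 v=6: → [4,15),[2,13),[0,11); WM=−∞
i=1 t=8 v=2: → [8,19),[6,17),[4,15),[2,13),[0,11); WM=6
i=2 t=9 v=2: → [8,19),[6,17),[4,15),[2,13),[0,11); WM=6
i=3 t=9 v=6: → [8,19),[6,17),[4,15),[2,13),[0,11); WM=7
i=4 t=7 v=2: → [6,17),[4,15),[2,13),[0,11); WM=7
i=5 t=10 v=1: → [10,21),[8,19),[6,17),[4,15),[2,13),[0,11); WM=8
i=6 t=3 v=1: DROP (t<8-4); WM=8
i=7 t=23 v=3: → [22,33),[20,31),[18,29),[16,27),[14,25); WM=21; [0,11) fires=6 [2,13) fires=6 [4,15) fires=6 [6,17) fires=6 [8,19) fires=6 [10,21) fires=1
i=8 t=25 v=8: → [24,35),[22,33),[20,31),[18,29),[16,27); WM=21
i=9 t=23 v=6: → [22,33),[20,31),[18,29),[16,27),[14,25); WM=23
i=10 t=29 v=7: → [28,39),[26,37),[24,35),[22,33),[20,31); WM=23
i=11 t=18 v=9: DROP (t<23-4); WM=27; [14,25) fires=6 [16,27) fires=8

[0,11)=6 [2,13)=6 [4,15)=6 [6,17)=6 [8,19)=6 [10,21)=1 [14,25)=6 [16,27)=8 [18,29)=8 [20,31)=8 [22,33)=8 [24,35)=8 [26,37)=7 [28,39)=7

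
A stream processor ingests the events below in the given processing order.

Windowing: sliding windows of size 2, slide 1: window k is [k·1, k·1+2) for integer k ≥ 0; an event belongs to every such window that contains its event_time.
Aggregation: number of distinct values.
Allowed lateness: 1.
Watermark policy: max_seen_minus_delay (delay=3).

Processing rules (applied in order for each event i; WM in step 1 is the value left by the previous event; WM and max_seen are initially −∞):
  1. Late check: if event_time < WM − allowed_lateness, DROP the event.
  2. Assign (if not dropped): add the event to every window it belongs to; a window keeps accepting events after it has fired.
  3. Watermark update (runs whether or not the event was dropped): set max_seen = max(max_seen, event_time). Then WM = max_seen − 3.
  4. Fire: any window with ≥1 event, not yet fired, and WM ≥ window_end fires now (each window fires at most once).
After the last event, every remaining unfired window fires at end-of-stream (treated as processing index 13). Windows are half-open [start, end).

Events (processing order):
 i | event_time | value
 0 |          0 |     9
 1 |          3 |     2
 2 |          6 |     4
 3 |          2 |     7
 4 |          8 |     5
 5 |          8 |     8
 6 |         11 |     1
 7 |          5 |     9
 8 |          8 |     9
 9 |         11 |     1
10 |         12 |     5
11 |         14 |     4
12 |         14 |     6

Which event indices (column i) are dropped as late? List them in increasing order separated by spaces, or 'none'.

i=0 t=0 v=9: → [0,2); WM=-3
i=1 t=3 v=2: → [3,5),[2,4); WM=0
i=2 t=6 v=4: → [6,8),[5,7); WM=3; [0,2) fires=1
i=3 t=2 v=7: → [2,4),[1,3); WM=3; [1,3) fires=1
i=4 t=8 v=5: → [8,10),[7,9); WM=5; [2,4) fires=2 [3,5) fires=1
i=5 t=8 v=8: → [8,10),[7,9); WM=5
i=6 t=11 v=1: → [11,13),[10,12); WM=8; [5,7) fires=1 [6,8) fires=1
i=7 t=5 v=9: DROP (t<8-1); WM=8
i=8 t=8 v=9: → [8,10),[7,9); WM=8
i=9 t=11 v=1: → [11,13),[10,12); WM=8
i=10 t=12 v=5: → [12,14),[11,13); WM=9; [7,9) fires=3
i=11 t=14 v=4: → [14,16),[13,15); WM=11; [8,10) fires=3
i=12 t=14 v=6: → [14,16),[13,15); WM=11

7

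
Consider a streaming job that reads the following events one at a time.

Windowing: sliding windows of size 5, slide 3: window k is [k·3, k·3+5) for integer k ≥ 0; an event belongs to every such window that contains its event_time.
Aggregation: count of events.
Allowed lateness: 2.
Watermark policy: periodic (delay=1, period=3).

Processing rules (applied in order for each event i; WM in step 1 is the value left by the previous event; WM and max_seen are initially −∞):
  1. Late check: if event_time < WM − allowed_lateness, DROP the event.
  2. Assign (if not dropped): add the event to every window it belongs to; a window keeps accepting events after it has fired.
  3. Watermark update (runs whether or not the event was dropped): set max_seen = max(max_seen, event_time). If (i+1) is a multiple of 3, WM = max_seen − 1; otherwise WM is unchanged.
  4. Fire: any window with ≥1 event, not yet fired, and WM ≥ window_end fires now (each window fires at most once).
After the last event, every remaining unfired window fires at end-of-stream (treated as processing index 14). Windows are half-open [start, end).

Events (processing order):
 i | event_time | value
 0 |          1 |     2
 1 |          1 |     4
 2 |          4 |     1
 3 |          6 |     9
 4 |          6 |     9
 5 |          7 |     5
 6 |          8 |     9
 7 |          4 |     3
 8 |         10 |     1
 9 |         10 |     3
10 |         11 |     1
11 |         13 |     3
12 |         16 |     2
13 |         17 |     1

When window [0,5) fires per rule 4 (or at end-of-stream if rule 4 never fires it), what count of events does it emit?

3

i=0 t=1 v=2: → [0,5); WM=−∞
i=1 t=1 v=4: → [0,5); WM=−∞
i=2 t=4 v=1: → [3,8),[0,5); WM=3
i=3 t=6 v=9: → [6,11),[3,8); WM=3
i=4 t=6 v=9: → [6,11),[3,8); WM=3
i=5 t=7 v=5: → [6,11),[3,8); WM=6; [0,5) fires=3
i=6 t=8 v=9: → [6,11); WM=6
i=7 t=4 v=3: → [3,8),[0,5); WM=6
i=8 t=10 v=1: → [9,14),[6,11); WM=9; [3,8) fires=5
i=9 t=10 v=3: → [9,14),[6,11); WM=9
i=10 t=11 v=1: → [9,14); WM=9
i=11 t=13 v=3: → [12,17),[9,14); WM=12; [6,11) fires=6
i=12 t=16 v=2: → [15,20),[12,17); WM=12
i=13 t=17 v=1: → [15,20); WM=12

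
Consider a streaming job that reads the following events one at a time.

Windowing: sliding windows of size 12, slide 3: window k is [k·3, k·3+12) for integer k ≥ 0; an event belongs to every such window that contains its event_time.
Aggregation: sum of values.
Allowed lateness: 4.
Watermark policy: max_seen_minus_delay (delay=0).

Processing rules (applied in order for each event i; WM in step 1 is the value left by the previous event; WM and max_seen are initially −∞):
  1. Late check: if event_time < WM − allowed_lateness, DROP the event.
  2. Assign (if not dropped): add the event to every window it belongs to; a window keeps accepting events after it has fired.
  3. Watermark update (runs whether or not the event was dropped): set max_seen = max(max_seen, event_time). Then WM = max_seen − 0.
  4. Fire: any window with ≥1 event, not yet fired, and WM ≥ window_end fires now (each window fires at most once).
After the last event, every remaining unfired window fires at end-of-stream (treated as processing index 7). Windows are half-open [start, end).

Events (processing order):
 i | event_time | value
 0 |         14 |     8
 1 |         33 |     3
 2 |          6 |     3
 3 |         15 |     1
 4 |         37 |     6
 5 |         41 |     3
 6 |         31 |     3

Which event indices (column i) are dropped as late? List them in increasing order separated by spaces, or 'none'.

2 3 6

i=0 t=14 v=8: → [12,24),[9,21),[6,18),[3,15); WM=14
i=1 t=33 v=3: → [33,45),[30,42),[27,39),[24,36); WM=33; [3,15) fires=8 [6,18) fires=8 [9,21) fires=8 [12,24) fires=8
i=2 t=6 v=3: DROP (t<33-4); WM=33
i=3 t=15 v=1: DROP (t<33-4); WM=33
i=4 t=37 v=6: → [36,48),[33,45),[30,42),[27,39); WM=37; [24,36) fires=3
i=5 t=41 v=3: → [39,51),[36,48),[33,45),[30,42); WM=41; [27,39) fires=9
i=6 t=31 v=3: DROP (t<41-4); WM=41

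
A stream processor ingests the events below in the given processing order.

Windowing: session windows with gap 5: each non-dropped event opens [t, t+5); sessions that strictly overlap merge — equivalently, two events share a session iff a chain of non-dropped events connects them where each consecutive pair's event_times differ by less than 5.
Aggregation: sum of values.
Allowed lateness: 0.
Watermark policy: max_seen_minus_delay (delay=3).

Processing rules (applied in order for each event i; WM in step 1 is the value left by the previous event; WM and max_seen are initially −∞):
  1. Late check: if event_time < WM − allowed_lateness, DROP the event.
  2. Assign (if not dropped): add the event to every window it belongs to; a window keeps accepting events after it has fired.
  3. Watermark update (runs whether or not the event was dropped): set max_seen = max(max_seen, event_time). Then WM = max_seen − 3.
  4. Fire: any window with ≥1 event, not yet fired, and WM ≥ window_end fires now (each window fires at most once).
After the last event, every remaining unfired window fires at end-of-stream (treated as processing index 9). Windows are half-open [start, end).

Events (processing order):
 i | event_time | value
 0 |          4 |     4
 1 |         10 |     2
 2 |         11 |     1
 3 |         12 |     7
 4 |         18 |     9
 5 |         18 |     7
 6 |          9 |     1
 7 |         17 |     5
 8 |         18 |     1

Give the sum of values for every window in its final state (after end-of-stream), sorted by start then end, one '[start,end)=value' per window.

[4,9)=4 [10,17)=10 [17,23)=22

i=0 t=4 v=4: → [4,9); WM=1
i=1 t=10 v=2: → [10,15); WM=7
i=2 t=11 v=1: → [10,16); WM=8
i=3 t=12 v=7: → [10,17); WM=9
i=4 t=18 v=9: → [18,23); WM=15
i=5 t=18 v=7: → [18,23); WM=15
i=6 t=9 v=1: DROP (t<15-0); WM=15
i=7 t=17 v=5: → [17,23); WM=15
i=8 t=18 v=1: → [17,23); WM=15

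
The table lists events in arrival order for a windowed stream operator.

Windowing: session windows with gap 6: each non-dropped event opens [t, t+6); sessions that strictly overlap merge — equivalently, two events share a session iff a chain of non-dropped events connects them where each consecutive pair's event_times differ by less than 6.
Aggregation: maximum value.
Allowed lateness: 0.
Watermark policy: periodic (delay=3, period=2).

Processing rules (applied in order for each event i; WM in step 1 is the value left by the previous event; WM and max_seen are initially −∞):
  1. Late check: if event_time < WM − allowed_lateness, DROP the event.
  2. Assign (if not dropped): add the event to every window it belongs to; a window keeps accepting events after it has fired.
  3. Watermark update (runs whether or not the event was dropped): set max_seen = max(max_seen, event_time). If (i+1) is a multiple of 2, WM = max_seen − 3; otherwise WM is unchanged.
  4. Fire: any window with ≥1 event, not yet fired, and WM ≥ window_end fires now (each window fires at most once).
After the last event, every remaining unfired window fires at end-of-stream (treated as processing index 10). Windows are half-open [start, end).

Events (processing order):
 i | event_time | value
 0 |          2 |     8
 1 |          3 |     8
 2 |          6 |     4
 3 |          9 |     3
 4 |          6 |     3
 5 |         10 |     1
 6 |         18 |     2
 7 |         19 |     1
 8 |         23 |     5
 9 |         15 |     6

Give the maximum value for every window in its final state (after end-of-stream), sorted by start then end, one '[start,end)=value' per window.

i=0 t=2 v=8: → [2,8); WM=−∞
i=1 t=3 v=8: → [2,9); WM=0
i=2 t=6 v=4: → [2,12); WM=0
i=3 t=9 v=3: → [2,15); WM=6
i=4 t=6 v=3: → [2,15); WM=6
i=5 t=10 v=1: → [2,16); WM=7
i=6 t=18 v=2: → [18,24); WM=7
i=7 t=19 v=1: → [18,25); WM=16
i=8 t=23 v=5: → [18,29); WM=16
i=9 t=15 v=6: DROP (t<16-0); WM=20

[2,16)=8 [18,29)=5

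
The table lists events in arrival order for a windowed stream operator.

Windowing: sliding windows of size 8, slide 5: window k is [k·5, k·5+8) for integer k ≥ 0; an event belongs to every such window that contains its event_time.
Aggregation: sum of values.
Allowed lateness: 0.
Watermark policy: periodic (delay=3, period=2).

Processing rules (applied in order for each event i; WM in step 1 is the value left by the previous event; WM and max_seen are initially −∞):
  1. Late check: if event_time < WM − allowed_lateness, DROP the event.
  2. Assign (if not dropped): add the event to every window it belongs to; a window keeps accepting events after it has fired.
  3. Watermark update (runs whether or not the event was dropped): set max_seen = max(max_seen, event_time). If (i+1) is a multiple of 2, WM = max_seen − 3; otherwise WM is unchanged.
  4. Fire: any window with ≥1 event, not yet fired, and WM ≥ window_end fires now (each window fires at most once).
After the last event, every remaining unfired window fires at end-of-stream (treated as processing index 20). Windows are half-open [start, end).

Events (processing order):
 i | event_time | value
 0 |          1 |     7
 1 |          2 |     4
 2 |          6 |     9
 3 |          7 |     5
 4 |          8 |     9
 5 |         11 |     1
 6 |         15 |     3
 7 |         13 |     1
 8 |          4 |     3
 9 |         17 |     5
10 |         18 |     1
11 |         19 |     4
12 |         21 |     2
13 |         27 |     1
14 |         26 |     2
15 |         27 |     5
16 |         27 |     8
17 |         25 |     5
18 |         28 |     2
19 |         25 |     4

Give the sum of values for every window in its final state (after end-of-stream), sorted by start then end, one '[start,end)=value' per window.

i=0 t=1 v=7: → [0,8); WM=−∞
i=1 t=2 v=4: → [0,8); WM=-1
i=2 t=6 v=9: → [5,13),[0,8); WM=-1
i=3 t=7 v=5: → [5,13),[0,8); WM=4
i=4 t=8 v=9: → [5,13); WM=4
i=5 t=11 v=1: → [10,18),[5,13); WM=8; [0,8) fires=25
i=6 t=15 v=3: → [15,23),[10,18); WM=8
i=7 t=13 v=1: → [10,18); WM=12
i=8 t=4 v=3: DROP (t<12-0); WM=12
i=9 t=17 v=5: → [15,23),[10,18); WM=14; [5,13) fires=24
i=10 t=18 v=1: → [15,23); WM=14
i=11 t=19 v=4: → [15,23); WM=16
i=12 t=21 v=2: → [20,28),[15,23); WM=16
i=13 t=27 v=1: → [25,33),[20,28); WM=24; [10,18) fires=10 [15,23) fires=15
i=14 t=26 v=2: → [25,33),[20,28); WM=24
i=15 t=27 v=5: → [25,33),[20,28); WM=24
i=16 t=27 v=8: → [25,33),[20,28); WM=24
i=17 t=25 v=5: → [25,33),[20,28); WM=24
i=18 t=28 v=2: → [25,33); WM=24
i=19 t=25 v=4: → [25,33),[20,28); WM=25

[0,8)=25 [5,13)=24 [10,18)=10 [15,23)=15 [20,28)=27 [25,33)=27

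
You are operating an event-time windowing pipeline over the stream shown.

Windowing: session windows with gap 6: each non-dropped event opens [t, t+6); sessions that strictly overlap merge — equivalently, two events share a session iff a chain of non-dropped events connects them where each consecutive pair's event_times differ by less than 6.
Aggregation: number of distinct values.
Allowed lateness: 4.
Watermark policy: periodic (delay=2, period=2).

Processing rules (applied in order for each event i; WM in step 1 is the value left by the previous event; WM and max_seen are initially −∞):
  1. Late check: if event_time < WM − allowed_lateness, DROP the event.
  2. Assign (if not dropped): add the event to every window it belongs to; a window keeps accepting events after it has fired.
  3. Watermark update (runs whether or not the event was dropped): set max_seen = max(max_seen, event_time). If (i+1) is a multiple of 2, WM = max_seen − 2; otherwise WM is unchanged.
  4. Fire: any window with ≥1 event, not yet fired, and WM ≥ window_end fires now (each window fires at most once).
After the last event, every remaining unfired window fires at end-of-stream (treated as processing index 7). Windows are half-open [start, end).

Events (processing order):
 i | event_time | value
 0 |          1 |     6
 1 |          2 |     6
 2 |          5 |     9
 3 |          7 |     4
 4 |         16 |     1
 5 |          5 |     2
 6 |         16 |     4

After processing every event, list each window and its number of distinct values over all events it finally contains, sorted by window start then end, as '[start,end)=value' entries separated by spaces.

[1,13)=4 [16,22)=2

i=0 t=1 v=6: → [1,7); WM=−∞
i=1 t=2 v=6: → [1,8); WM=0
i=2 t=5 v=9: → [1,11); WM=0
i=3 t=7 v=4: → [1,13); WM=5
i=4 t=16 v=1: → [16,22); WM=5
i=5 t=5 v=2: → [1,13); WM=14
i=6 t=16 v=4: → [16,22); WM=14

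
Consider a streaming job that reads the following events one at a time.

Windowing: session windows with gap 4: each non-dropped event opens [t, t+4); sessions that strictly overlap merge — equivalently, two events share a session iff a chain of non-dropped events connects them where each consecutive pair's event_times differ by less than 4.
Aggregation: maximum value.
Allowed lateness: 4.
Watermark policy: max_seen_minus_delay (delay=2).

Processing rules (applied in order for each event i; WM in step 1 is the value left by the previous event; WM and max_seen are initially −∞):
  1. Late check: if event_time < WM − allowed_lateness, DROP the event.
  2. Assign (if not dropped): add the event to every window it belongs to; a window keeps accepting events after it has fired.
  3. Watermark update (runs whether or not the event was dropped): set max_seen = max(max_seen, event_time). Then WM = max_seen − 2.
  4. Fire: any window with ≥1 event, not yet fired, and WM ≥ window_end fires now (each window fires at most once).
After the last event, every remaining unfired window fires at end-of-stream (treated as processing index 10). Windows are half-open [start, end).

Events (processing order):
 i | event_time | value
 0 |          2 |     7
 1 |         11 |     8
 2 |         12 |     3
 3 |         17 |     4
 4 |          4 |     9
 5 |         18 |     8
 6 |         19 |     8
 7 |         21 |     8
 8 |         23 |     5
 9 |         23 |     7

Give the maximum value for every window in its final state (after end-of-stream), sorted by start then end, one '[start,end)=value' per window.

[2,6)=7 [11,16)=8 [17,27)=8

i=0 t=2 v=7: → [2,6); WM=0
i=1 t=11 v=8: → [11,15); WM=9
i=2 t=12 v=3: → [11,16); WM=10
i=3 t=17 v=4: → [17,21); WM=15
i=4 t=4 v=9: DROP (t<15-4); WM=15
i=5 t=18 v=8: → [17,22); WM=16
i=6 t=19 v=8: → [17,23); WM=17
i=7 t=21 v=8: → [17,25); WM=19
i=8 t=23 v=5: → [17,27); WM=21
i=9 t=23 v=7: → [17,27); WM=21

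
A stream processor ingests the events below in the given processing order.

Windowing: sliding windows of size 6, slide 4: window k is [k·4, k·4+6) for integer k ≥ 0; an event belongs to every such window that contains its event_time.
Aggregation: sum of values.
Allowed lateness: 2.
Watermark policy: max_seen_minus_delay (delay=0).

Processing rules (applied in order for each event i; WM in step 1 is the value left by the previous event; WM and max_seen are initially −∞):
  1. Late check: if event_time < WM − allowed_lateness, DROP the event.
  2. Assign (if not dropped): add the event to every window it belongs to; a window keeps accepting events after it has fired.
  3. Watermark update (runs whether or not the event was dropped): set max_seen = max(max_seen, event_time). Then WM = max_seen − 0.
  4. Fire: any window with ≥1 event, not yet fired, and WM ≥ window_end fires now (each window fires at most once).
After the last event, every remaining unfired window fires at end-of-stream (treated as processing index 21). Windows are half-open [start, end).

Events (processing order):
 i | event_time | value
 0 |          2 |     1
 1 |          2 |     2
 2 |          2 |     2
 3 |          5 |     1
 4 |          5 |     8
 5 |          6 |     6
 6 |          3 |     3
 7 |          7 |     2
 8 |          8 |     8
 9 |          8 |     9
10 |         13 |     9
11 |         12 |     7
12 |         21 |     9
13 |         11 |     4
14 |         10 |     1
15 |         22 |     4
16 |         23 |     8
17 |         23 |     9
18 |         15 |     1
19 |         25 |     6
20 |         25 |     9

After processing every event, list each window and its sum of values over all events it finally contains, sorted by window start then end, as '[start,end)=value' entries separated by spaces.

[0,6)=14 [4,10)=34 [8,14)=33 [12,18)=16 [16,22)=9 [20,26)=45 [24,30)=15

i=0 t=2 v=1: → [0,6); WM=2
i=1 t=2 v=2: → [0,6); WM=2
i=2 t=2 v=2: → [0,6); WM=2
i=3 t=5 v=1: → [4,10),[0,6); WM=5
i=4 t=5 v=8: → [4,10),[0,6); WM=5
i=5 t=6 v=6: → [4,10); WM=6; [0,6) fires=14
i=6 t=3 v=3: DROP (t<6-2); WM=6
i=7 t=7 v=2: → [4,10); WM=7
i=8 t=8 v=8: → [8,14),[4,10); WM=8
i=9 t=8 v=9: → [8,14),[4,10); WM=8
i=10 t=13 v=9: → [12,18),[8,14); WM=13; [4,10) fires=34
i=11 t=12 v=7: → [12,18),[8,14); WM=13
i=12 t=21 v=9: → [20,26),[16,22); WM=21; [8,14) fires=33 [12,18) fires=16
i=13 t=11 v=4: DROP (t<21-2); WM=21
i=14 t=10 v=1: DROP (t<21-2); WM=21
i=15 t=22 v=4: → [20,26); WM=22; [16,22) fires=9
i=16 t=23 v=8: → [20,26); WM=23
i=17 t=23 v=9: → [20,26); WM=23
i=18 t=15 v=1: DROP (t<23-2); WM=23
i=19 t=25 v=6: → [24,30),[20,26); WM=25
i=20 t=25 v=9: → [24,30),[20,26); WM=25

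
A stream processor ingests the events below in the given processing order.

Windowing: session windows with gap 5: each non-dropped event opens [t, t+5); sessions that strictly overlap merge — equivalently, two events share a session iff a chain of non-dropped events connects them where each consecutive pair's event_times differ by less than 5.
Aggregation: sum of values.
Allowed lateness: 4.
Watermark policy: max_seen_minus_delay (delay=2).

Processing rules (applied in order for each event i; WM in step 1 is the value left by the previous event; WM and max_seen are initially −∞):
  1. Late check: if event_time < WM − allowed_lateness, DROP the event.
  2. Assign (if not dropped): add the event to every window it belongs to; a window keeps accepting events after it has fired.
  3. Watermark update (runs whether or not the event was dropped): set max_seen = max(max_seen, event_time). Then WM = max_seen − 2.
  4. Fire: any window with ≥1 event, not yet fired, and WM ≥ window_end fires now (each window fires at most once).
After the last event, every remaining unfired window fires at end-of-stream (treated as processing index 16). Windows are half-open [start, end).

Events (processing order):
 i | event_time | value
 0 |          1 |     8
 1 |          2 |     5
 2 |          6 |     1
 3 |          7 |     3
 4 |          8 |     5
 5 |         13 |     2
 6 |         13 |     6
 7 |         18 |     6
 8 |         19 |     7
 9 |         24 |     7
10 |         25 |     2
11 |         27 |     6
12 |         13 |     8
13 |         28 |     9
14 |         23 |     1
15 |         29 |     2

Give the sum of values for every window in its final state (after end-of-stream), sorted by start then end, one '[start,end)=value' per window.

[1,13)=22 [13,18)=8 [18,34)=40

i=0 t=1 v=8: → [1,6); WM=-1
i=1 t=2 v=5: → [1,7); WM=0
i=2 t=6 v=1: → [1,11); WM=4
i=3 t=7 v=3: → [1,12); WM=5
i=4 t=8 v=5: → [1,13); WM=6
i=5 t=13 v=2: → [13,18); WM=11
i=6 t=13 v=6: → [13,18); WM=11
i=7 t=18 v=6: → [18,23); WM=16
i=8 t=19 v=7: → [18,24); WM=17
i=9 t=24 v=7: → [24,29); WM=22
i=10 t=25 v=2: → [24,30); WM=23
i=11 t=27 v=6: → [24,32); WM=25
i=12 t=13 v=8: DROP (t<25-4); WM=25
i=13 t=28 v=9: → [24,33); WM=26
i=14 t=23 v=1: → [18,33); WM=26
i=15 t=29 v=2: → [18,34); WM=27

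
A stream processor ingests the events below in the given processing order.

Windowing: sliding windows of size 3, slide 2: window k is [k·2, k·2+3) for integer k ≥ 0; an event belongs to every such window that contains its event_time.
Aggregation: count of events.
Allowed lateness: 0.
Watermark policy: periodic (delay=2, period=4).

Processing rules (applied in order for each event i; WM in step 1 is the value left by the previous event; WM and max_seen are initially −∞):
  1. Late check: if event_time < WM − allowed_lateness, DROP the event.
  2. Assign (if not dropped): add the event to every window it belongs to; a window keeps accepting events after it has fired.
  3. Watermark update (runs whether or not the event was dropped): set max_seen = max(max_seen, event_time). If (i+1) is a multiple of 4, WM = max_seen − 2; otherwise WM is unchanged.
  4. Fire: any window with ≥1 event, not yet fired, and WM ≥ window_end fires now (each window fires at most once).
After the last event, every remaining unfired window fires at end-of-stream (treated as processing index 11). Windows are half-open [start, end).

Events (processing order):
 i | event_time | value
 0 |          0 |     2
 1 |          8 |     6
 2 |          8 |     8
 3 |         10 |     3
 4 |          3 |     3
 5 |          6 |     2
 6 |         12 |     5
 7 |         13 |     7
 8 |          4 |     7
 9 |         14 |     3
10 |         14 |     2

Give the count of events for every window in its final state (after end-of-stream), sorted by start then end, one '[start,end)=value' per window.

[0,3)=1 [6,9)=2 [8,11)=3 [10,13)=2 [12,15)=4 [14,17)=2

i=0 t=0 v=2: → [0,3); WM=−∞
i=1 t=8 v=6: → [8,11),[6,9); WM=−∞
i=2 t=8 v=8: → [8,11),[6,9); WM=−∞
i=3 t=10 v=3: → [10,13),[8,11); WM=8; [0,3) fires=1
i=4 t=3 v=3: DROP (t<8-0); WM=8
i=5 t=6 v=2: DROP (t<8-0); WM=8
i=6 t=12 v=5: → [12,15),[10,13); WM=8
i=7 t=13 v=7: → [12,15); WM=11; [6,9) fires=2 [8,11) fires=3
i=8 t=4 v=7: DROP (t<11-0); WM=11
i=9 t=14 v=3: → [14,17),[12,15); WM=11
i=10 t=14 v=2: → [14,17),[12,15); WM=11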